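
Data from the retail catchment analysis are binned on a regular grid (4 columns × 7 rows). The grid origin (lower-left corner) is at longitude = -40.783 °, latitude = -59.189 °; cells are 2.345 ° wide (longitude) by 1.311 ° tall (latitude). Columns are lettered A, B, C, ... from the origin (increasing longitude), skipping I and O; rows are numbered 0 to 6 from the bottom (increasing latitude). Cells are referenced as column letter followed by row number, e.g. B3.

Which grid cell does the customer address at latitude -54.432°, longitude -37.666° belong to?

B3

Column index: ⌊(-37.666 − -40.783) / 2.345⌋ = ⌊1.329⌋ = 1 → column B
Row offset from origin: ⌊(-54.432 − -59.189) / 1.311⌋ = ⌊3.629⌋ = 3 → row 3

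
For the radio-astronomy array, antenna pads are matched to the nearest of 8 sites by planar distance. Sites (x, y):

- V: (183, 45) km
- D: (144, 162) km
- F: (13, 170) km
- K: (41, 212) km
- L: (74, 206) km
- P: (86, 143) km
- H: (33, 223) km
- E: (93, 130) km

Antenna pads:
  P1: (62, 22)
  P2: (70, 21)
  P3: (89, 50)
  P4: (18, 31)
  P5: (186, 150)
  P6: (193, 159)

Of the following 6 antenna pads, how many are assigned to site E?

P1 → E
P2 → E
P3 → E
P4 → E
P5 → D
P6 → D
4 of the 6 go to E.

4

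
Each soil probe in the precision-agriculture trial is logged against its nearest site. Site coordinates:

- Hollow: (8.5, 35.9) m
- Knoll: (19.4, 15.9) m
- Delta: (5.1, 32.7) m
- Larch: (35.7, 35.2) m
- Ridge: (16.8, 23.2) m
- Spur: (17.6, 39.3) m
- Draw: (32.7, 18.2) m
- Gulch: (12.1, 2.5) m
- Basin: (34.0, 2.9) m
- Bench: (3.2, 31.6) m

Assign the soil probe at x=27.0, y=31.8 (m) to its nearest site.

Squared distances to each site:
Hollow: 359.060; Knoll: 310.570; Delta: 480.420; Larch: 87.250; Ridge: 178.000; Spur: 144.610; Draw: 217.450; Gulch: 1080.500; Basin: 884.210; Bench: 566.480.
Minimum at Larch.

Larch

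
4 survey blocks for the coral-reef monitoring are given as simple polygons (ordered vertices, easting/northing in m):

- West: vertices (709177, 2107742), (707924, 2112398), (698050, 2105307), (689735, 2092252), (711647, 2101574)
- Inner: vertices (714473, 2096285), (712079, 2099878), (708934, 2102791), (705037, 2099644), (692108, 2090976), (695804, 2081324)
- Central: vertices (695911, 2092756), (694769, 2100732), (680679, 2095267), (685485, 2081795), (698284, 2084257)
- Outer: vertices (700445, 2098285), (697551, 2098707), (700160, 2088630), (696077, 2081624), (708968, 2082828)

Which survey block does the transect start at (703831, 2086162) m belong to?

Outer

Cast a ray rightward from (703831, 2086162). For each polygon, the edges (by vertex number in listed order) whose endpoints lie on opposite sides of northing = 2086162, where each meets that height, and whether that is right or left of the point:
West: no edge straddles that height → 0 crossings.
Inner: 5–6 at easting≈693951.4 (left), 6–1 at easting≈701841.1 (left) → 0 crossings.
Central: 3–4 at easting≈683927.1 (left), 5–1 at easting≈697752.1 (left) → 0 crossings.
Outer: 3–4 at easting≈698721.7 (left), 5–1 at easting≈707129.6 (right) → 1 crossing.
Only Outer has an odd count, so the point is inside Outer.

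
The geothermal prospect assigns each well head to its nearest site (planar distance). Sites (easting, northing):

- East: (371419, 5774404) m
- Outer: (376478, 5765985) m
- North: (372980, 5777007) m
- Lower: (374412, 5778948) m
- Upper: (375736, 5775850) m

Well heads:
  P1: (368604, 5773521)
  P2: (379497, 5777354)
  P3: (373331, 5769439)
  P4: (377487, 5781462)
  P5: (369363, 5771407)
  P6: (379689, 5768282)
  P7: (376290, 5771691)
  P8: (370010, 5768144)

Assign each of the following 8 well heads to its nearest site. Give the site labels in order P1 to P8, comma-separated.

P1 → East (d²=8703914.00)
P2 → Upper (d²=16407137.00)
P3 → Outer (d²=21833725.00)
P4 → Lower (d²=15775821.00)
P5 → East (d²=13209145.00)
P6 → Outer (d²=15586730.00)
P7 → Upper (d²=17604197.00)
P8 → East (d²=41172881.00)

East, Upper, Outer, Lower, East, Outer, Upper, East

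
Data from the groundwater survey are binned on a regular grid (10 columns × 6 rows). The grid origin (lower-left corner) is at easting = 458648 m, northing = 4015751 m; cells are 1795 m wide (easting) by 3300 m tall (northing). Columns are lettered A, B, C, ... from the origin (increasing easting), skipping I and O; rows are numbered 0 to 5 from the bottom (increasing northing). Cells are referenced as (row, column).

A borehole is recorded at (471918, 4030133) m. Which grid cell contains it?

(4, H)

Column index: ⌊(471918 − 458648) / 1795⌋ = ⌊7.393⌋ = 7 → column H
Row offset from origin: ⌊(4030133 − 4015751) / 3300⌋ = ⌊4.358⌋ = 4 → row 4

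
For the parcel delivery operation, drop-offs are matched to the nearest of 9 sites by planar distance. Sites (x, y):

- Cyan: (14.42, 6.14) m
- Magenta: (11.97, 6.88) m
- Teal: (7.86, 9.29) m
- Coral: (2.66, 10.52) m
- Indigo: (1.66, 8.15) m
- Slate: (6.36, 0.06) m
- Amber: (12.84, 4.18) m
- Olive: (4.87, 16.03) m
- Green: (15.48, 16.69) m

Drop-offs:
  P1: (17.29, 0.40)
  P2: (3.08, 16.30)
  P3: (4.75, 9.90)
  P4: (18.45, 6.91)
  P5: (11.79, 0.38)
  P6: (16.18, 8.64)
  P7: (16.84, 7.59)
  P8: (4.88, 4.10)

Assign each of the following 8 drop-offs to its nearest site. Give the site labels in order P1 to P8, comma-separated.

P1 → Amber (d²=34.09)
P2 → Olive (d²=3.28)
P3 → Coral (d²=4.75)
P4 → Cyan (d²=16.83)
P5 → Amber (d²=15.54)
P6 → Cyan (d²=9.35)
P7 → Cyan (d²=7.96)
P8 → Slate (d²=18.51)

Amber, Olive, Coral, Cyan, Amber, Cyan, Cyan, Slate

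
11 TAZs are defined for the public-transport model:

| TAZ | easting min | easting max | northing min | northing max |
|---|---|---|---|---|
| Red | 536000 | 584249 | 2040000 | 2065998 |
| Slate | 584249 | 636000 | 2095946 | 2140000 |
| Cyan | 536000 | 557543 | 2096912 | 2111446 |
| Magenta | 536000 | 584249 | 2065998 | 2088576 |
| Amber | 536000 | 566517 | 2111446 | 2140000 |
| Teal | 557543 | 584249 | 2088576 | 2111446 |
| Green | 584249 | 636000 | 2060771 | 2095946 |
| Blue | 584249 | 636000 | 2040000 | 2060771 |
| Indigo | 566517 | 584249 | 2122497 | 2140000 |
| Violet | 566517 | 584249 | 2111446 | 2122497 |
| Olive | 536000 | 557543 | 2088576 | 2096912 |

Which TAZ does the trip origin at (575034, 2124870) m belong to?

Indigo

The point has easting = 575034 and northing = 2124870.
Only Indigo satisfies 566517 ≤ easting ≤ 584249 and 2122497 ≤ northing ≤ 2140000.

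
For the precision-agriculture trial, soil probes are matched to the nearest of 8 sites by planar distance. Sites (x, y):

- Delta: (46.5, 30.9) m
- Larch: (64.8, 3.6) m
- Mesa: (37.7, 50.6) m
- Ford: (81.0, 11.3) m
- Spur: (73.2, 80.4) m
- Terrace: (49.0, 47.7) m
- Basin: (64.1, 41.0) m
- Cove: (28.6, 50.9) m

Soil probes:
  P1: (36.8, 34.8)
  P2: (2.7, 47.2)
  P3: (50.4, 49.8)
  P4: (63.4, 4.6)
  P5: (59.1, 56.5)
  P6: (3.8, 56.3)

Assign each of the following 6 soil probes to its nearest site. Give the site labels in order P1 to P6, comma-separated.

Delta, Cove, Terrace, Larch, Terrace, Cove

P1 → Delta (d²=109.30)
P2 → Cove (d²=684.50)
P3 → Terrace (d²=6.37)
P4 → Larch (d²=2.96)
P5 → Terrace (d²=179.45)
P6 → Cove (d²=644.20)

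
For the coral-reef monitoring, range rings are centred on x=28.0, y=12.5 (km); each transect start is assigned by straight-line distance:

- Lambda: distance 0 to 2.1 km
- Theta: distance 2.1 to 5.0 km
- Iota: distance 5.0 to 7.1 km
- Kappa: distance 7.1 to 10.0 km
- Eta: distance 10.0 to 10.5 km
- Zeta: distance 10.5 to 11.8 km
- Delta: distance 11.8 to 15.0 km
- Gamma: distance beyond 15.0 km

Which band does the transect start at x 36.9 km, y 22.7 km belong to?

Delta

Distance = √((36.9−28.0)² + (22.7−12.5)²) = √(79.210 + 104.040) = 13.537 km.
11.8 ≤ 13.537 < 15.0 → Delta.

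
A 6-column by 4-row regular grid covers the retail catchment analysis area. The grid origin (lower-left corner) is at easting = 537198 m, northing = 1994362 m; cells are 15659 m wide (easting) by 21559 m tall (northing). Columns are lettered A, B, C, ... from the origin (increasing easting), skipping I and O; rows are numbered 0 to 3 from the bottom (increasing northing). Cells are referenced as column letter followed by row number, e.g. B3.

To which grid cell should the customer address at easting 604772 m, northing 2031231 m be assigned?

Column index: ⌊(604772 − 537198) / 15659⌋ = ⌊4.315⌋ = 4 → column E
Row offset from origin: ⌊(2031231 − 1994362) / 21559⌋ = ⌊1.710⌋ = 1 → row 1

E1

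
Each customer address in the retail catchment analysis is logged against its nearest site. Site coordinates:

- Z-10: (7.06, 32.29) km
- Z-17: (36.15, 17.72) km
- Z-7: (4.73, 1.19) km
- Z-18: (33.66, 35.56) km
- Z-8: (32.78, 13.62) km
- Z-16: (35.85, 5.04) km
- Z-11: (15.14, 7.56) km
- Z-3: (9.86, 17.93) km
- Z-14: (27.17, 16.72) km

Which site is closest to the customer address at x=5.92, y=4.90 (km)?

Z-7

Squared distances to each site:
Z-10: 751.512; Z-17: 1078.205; Z-7: 15.180; Z-18: 1709.543; Z-8: 797.498; Z-16: 895.824; Z-11: 92.084; Z-3: 185.304; Z-14: 591.275.
Minimum at Z-7.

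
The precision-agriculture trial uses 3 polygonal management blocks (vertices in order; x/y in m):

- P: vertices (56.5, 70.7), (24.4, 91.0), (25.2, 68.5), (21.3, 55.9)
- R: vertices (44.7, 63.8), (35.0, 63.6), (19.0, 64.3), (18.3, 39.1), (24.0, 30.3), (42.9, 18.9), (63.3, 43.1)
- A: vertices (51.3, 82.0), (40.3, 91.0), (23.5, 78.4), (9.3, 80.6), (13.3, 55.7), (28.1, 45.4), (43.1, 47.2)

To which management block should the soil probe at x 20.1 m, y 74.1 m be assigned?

Cast a ray rightward from (20.1, 74.1). For each polygon, the edges (by vertex number in listed order) whose endpoints lie on opposite sides of y = 74.1, where each meets that height, and whether that is right or left of the point:
P: 1–2 at x≈51.12 (right), 2–3 at x≈25.00 (right) → 2 crossings.
R: no edge straddles that height → 0 crossings.
A: 4–5 at x≈10.34 (left), 7–1 at x≈49.44 (right) → 1 crossing.
Only A has an odd count, so the point is inside A.

A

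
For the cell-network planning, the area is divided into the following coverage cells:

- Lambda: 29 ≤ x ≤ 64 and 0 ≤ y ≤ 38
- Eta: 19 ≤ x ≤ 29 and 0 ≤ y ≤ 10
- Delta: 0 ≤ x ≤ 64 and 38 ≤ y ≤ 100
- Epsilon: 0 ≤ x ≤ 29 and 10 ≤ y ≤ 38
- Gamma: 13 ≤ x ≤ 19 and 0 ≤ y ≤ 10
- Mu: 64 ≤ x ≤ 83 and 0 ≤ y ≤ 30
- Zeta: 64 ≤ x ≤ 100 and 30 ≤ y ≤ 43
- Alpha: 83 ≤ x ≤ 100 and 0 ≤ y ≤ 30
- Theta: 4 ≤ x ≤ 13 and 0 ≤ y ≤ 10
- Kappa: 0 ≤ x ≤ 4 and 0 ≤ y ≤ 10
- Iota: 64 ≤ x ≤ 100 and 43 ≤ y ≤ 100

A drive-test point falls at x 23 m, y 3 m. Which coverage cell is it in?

The point has x = 23 and y = 3.
Only Eta satisfies 19 ≤ x ≤ 29 and 0 ≤ y ≤ 10.

Eta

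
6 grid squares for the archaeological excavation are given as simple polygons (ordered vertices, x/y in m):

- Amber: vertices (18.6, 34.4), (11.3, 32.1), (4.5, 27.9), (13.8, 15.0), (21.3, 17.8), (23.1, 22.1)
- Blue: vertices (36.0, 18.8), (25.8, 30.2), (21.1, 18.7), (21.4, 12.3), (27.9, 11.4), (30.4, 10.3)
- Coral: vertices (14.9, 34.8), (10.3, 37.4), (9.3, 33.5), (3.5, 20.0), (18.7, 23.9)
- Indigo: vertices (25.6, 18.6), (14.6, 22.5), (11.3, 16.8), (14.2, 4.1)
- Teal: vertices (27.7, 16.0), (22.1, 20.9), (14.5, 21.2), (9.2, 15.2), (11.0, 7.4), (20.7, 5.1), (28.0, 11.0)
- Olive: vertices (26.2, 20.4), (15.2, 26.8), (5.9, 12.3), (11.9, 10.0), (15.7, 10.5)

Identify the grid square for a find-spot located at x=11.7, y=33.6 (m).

Coral

Cast a ray rightward from (11.7, 33.6). For each polygon, the edges (by vertex number in listed order) whose endpoints lie on opposite sides of y = 33.6, where each meets that height, and whether that is right or left of the point:
Amber: 1–2 at x≈16.06 (right), 6–1 at x≈18.89 (right) → 2 crossings.
Blue: no edge straddles that height → 0 crossings.
Coral: 2–3 at x≈9.33 (left), 5–1 at x≈15.32 (right) → 1 crossing.
Indigo: no edge straddles that height → 0 crossings.
Teal: no edge straddles that height → 0 crossings.
Olive: no edge straddles that height → 0 crossings.
Only Coral has an odd count, so the point is inside Coral.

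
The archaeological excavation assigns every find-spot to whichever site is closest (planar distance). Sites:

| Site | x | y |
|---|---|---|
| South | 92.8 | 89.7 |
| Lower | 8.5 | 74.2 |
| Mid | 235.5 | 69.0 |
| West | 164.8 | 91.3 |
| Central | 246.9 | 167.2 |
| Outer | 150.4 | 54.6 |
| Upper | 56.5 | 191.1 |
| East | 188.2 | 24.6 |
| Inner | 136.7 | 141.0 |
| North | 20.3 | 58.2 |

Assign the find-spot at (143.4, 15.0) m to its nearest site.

Squared distances to each site:
South: 8140.450; Lower: 21702.650; Mid: 11398.410; West: 6279.650; Central: 33877.090; Outer: 1617.160; Upper: 38562.820; East: 2099.200; Inner: 15920.890; North: 17019.850.
Minimum at Outer.

Outer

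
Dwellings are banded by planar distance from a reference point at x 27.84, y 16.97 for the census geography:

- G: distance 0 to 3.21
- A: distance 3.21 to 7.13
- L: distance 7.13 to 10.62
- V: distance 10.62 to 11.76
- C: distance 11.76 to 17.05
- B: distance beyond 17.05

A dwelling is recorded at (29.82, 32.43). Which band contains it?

Distance = √((29.82−27.84)² + (32.43−16.97)²) = √(3.920 + 239.012) = 15.586.
11.76 ≤ 15.586 < 17.05 → C.

C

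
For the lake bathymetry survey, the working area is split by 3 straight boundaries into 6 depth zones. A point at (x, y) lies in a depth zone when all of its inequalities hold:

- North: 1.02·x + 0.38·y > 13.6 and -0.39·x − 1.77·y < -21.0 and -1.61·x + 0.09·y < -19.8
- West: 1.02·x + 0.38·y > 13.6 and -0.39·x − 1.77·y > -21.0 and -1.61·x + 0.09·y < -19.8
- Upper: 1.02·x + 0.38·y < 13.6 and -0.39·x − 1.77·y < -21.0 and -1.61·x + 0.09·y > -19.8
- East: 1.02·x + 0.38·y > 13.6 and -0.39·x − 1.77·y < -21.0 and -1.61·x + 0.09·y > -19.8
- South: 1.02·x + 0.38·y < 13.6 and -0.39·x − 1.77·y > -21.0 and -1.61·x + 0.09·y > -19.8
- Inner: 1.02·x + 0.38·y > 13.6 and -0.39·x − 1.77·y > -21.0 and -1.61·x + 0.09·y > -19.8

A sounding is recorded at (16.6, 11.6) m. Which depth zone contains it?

1.02·16.6 + 0.38·11.6 = 21.340, which is > 13.6
-0.39·16.6 − 1.77·11.6 = -27.006, which is < -21.0
-1.61·16.6 + 0.09·11.6 = -25.682, which is < -19.8
This sign pattern matches North.

North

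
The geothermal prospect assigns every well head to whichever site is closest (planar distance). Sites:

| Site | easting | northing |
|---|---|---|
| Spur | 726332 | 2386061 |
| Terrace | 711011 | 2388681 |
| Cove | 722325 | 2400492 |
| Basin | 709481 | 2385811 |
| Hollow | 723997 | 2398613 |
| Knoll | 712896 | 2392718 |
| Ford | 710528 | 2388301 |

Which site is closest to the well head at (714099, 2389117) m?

Squared distances to each site:
Spur: 158985425.000; Terrace: 9725840.000; Cove: 197057701.000; Basin: 32255560.000; Hollow: 188144420.000; Knoll: 14414410.000; Ford: 13417897.000.
Minimum at Terrace.

Terrace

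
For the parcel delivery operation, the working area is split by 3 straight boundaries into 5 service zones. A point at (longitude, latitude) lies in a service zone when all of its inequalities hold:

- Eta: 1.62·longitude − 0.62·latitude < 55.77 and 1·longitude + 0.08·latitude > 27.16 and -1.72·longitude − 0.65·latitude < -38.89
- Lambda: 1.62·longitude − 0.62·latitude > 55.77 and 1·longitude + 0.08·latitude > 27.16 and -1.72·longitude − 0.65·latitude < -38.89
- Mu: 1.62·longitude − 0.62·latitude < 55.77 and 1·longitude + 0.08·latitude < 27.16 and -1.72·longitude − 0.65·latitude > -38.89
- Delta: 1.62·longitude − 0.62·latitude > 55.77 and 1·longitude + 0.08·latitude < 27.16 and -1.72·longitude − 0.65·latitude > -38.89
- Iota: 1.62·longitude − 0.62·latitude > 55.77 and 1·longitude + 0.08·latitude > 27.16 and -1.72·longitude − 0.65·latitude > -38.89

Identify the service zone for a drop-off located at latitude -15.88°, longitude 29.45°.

Lambda

1.62·29.45 − 0.62·-15.88 = 57.555, which is > 55.77
1·29.45 + 0.08·-15.88 = 28.180, which is > 27.16
-1.72·29.45 − 0.65·-15.88 = -40.332, which is < -38.89
This sign pattern matches Lambda.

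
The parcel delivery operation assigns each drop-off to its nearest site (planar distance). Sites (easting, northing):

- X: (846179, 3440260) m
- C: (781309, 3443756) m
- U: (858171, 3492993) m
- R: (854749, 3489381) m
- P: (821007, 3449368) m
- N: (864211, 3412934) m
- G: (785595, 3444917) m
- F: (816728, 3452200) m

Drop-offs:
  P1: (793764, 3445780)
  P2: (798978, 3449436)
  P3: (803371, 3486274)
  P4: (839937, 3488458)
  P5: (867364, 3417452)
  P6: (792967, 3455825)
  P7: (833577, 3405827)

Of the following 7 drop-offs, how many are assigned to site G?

3

P1 → G
P2 → G
P3 → F
P4 → R
P5 → N
P6 → G
P7 → N
3 of the 7 go to G.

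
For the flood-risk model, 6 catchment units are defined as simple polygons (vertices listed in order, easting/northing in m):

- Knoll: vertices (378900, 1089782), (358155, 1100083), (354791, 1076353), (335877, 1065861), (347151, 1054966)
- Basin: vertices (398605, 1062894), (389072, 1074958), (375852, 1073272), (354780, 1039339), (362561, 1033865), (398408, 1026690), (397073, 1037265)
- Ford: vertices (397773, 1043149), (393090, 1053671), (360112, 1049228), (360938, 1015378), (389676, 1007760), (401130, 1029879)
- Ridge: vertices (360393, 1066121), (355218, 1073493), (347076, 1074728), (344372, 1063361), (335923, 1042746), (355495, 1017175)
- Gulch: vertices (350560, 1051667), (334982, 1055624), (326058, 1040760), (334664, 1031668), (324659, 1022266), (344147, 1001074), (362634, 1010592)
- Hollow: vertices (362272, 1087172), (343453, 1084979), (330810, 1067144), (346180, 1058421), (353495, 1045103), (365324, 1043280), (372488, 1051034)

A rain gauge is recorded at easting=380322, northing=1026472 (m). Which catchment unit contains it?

Cast a ray rightward from (380322, 1026472). For each polygon, the edges (by vertex number in listed order) whose endpoints lie on opposite sides of northing = 1026472, where each meets that height, and whether that is right or left of the point:
Knoll: no edge straddles that height → 0 crossings.
Basin: no edge straddles that height → 0 crossings.
Ford: 3–4 at easting≈360667.3 (left), 5–6 at easting≈399365.7 (right) → 1 crossing.
Ridge: 5–6 at easting≈348379.1 (left), 6–1 at easting≈356425.3 (left) → 0 crossings.
Gulch: 4–5 at easting≈329134.8 (left), 7–1 at easting≈357966.1 (left) → 0 crossings.
Hollow: no edge straddles that height → 0 crossings.
Only Ford has an odd count, so the point is inside Ford.

Ford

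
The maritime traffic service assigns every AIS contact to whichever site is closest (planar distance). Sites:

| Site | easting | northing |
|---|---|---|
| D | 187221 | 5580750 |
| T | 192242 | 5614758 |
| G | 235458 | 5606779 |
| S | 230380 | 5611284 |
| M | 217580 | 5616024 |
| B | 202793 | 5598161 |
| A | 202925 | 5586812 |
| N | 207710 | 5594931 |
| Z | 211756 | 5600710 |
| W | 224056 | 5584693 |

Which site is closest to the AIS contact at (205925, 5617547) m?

Squared distances to each site:
D: 1703858825.000; T: 195003010.000; G: 988147913.000; S: 637272194.000; M: 138158554.000; B: 385626420.000; A: 953640225.000; N: 514669681.000; Z: 317485130.000; W: 1408118477.000.
Minimum at M.

M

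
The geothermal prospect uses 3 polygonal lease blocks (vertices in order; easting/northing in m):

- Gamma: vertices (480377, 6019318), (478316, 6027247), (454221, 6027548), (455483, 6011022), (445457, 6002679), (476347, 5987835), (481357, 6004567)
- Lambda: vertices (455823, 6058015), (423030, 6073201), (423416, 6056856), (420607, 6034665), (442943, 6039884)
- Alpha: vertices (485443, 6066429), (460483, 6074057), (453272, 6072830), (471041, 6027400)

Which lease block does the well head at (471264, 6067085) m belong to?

Cast a ray rightward from (471264, 6067085). For each polygon, the edges (by vertex number in listed order) whose endpoints lie on opposite sides of northing = 6067085, where each meets that height, and whether that is right or left of the point:
Gamma: no edge straddles that height → 0 crossings.
Lambda: 1–2 at easting≈436237.0 (left), 2–3 at easting≈423174.4 (left) → 0 crossings.
Alpha: 1–2 at easting≈483296.5 (right), 3–4 at easting≈455519.0 (left) → 1 crossing.
Only Alpha has an odd count, so the point is inside Alpha.

Alpha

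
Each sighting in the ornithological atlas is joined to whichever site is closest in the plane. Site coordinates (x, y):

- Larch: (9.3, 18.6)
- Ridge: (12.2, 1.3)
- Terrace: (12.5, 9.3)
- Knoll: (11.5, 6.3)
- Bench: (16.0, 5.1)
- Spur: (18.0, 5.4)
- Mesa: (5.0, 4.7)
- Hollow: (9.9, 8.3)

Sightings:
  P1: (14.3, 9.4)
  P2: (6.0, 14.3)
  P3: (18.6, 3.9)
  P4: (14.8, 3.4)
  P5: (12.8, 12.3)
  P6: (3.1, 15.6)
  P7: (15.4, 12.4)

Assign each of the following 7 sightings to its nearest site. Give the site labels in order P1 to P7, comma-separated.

Terrace, Larch, Spur, Bench, Terrace, Larch, Terrace

P1 → Terrace (d²=3.25)
P2 → Larch (d²=29.38)
P3 → Spur (d²=2.61)
P4 → Bench (d²=4.33)
P5 → Terrace (d²=9.09)
P6 → Larch (d²=47.44)
P7 → Terrace (d²=18.02)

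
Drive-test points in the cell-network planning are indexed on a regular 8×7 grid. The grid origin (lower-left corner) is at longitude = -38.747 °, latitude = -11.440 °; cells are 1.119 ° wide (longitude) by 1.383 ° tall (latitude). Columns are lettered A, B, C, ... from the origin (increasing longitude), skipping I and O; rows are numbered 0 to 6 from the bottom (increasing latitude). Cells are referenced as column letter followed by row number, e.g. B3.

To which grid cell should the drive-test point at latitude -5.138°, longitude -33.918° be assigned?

Column index: ⌊(-33.918 − -38.747) / 1.119⌋ = ⌊4.315⌋ = 4 → column E
Row offset from origin: ⌊(-5.138 − -11.440) / 1.383⌋ = ⌊4.557⌋ = 4 → row 4

E4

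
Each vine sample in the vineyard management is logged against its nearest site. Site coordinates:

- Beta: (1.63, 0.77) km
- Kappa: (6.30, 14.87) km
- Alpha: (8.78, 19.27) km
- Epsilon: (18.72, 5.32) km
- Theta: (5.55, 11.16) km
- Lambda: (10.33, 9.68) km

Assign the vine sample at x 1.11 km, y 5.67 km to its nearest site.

Squared distances to each site:
Beta: 24.280; Kappa: 111.576; Alpha: 243.789; Epsilon: 310.235; Theta: 49.854; Lambda: 101.089.
Minimum at Beta.

Beta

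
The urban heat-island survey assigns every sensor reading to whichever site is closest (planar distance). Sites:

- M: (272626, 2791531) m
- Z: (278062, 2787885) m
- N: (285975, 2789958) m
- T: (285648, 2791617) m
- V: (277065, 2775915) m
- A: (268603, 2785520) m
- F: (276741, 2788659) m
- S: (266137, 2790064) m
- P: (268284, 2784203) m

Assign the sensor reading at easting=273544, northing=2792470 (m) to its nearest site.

Squared distances to each site:
M: 1724445.000; Z: 41434549.000; N: 160839905.000; T: 147234425.000; V: 286465466.000; A: 72715981.000; F: 24744530.000; S: 60652485.000; P: 96010889.000.
Minimum at M.

M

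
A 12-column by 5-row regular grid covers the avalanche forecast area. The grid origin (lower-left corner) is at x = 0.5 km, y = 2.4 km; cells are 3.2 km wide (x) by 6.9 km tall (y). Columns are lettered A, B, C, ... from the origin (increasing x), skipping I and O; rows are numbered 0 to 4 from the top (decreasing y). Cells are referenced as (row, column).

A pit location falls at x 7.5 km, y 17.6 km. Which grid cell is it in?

Column index: ⌊(7.5 − 0.5) / 3.2⌋ = ⌊2.188⌋ = 2 → column C
Row offset from origin: ⌊(17.6 − 2.4) / 6.9⌋ = ⌊2.203⌋ = 2 → row 2 (counted from top)

(2, C)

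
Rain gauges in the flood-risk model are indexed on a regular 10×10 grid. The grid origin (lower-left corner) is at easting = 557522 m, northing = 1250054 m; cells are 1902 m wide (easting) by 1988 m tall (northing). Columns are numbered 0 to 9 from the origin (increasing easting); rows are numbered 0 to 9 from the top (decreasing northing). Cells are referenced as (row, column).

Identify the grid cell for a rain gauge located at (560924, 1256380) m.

(6, 1)

Column index: ⌊(560924 − 557522) / 1902⌋ = ⌊1.789⌋ = 1
Row offset from origin: ⌊(1256380 − 1250054) / 1988⌋ = ⌊3.182⌋ = 3 → row 6 (counted from top)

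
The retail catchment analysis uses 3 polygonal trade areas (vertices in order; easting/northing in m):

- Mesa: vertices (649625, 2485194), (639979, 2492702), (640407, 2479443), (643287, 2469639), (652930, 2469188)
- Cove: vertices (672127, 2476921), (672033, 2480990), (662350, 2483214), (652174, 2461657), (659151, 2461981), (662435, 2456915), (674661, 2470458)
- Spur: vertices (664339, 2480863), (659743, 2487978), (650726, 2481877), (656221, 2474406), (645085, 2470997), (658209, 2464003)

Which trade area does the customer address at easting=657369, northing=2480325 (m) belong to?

Spur

Cast a ray rightward from (657369, 2480325). For each polygon, the edges (by vertex number in listed order) whose endpoints lie on opposite sides of northing = 2480325, where each meets that height, and whether that is right or left of the point:
Mesa: 2–3 at easting≈640378.5 (left), 5–1 at easting≈650630.4 (left) → 0 crossings.
Cove: 1–2 at easting≈672048.4 (right), 3–4 at easting≈660986.2 (right) → 2 crossings.
Spur: 3–4 at easting≈651867.5 (left), 6–1 at easting≈664143.4 (right) → 1 crossing.
Only Spur has an odd count, so the point is inside Spur.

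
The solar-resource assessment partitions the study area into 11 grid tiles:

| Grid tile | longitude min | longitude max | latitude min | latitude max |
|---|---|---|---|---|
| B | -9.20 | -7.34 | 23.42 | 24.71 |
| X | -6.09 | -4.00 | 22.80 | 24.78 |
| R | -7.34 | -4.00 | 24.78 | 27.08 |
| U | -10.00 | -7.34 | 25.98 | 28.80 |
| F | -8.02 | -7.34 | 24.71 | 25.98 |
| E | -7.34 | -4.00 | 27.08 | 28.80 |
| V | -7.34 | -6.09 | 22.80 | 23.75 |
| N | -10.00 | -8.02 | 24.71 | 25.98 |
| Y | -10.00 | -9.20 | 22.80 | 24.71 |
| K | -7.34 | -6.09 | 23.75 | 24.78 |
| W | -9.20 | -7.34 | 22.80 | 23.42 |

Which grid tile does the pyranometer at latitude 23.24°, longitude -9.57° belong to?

Y

The point has longitude = -9.57 and latitude = 23.24.
Only Y satisfies -10.00 ≤ longitude ≤ -9.20 and 22.80 ≤ latitude ≤ 24.71.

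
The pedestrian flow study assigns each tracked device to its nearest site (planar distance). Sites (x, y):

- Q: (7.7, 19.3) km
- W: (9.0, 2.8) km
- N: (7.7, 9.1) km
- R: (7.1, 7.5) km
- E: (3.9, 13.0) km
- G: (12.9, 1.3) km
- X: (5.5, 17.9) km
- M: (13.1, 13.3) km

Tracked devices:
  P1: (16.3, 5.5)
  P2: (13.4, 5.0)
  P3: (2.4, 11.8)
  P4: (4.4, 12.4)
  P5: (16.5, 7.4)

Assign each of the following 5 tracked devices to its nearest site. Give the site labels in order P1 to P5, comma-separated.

P1 → G (d²=29.20)
P2 → G (d²=13.94)
P3 → E (d²=3.69)
P4 → E (d²=0.61)
P5 → M (d²=46.37)

G, G, E, E, M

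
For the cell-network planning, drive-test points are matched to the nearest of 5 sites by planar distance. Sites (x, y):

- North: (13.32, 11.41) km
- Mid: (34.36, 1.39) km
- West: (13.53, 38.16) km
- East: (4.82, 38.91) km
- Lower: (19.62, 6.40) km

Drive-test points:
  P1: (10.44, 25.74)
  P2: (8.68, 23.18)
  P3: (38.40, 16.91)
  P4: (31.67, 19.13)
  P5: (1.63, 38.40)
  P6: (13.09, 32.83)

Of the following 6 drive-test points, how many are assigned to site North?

P1 → West
P2 → North
P3 → Mid
P4 → Lower
P5 → East
P6 → West
1 of the 6 goes to North.

1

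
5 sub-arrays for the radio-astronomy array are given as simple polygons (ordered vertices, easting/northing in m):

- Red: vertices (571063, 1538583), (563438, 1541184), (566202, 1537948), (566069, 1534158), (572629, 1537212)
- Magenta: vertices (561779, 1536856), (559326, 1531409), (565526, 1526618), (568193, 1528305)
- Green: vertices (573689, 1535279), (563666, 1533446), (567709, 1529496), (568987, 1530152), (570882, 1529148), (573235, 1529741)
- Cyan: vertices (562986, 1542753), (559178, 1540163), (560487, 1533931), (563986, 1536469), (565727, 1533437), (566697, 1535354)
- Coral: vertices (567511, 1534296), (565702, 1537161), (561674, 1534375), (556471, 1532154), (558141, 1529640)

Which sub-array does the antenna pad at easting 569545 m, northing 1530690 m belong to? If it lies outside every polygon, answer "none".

Green

Cast a ray rightward from (569545, 1530690). For each polygon, the edges (by vertex number in listed order) whose endpoints lie on opposite sides of northing = 1530690, where each meets that height, and whether that is right or left of the point:
Red: no edge straddles that height → 0 crossings.
Magenta: 2–3 at easting≈560256.5 (left), 4–1 at easting≈566404.0 (left) → 0 crossings.
Green: 2–3 at easting≈566486.9 (left), 6–1 at easting≈573312.8 (right) → 1 crossing.
Cyan: no edge straddles that height → 0 crossings.
Coral: 4–5 at easting≈557443.5 (left), 5–1 at easting≈560254.1 (left) → 0 crossings.
Only Green has an odd count, so the point is inside Green.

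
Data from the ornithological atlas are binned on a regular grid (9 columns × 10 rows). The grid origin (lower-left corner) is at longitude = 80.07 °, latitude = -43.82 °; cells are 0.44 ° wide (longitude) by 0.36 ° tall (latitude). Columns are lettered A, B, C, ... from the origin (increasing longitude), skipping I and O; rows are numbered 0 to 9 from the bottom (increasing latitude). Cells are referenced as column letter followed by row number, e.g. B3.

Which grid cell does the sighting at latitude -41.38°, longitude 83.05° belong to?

G6

Column index: ⌊(83.05 − 80.07) / 0.44⌋ = ⌊6.773⌋ = 6 → column G
Row offset from origin: ⌊(-41.38 − -43.82) / 0.36⌋ = ⌊6.778⌋ = 6 → row 6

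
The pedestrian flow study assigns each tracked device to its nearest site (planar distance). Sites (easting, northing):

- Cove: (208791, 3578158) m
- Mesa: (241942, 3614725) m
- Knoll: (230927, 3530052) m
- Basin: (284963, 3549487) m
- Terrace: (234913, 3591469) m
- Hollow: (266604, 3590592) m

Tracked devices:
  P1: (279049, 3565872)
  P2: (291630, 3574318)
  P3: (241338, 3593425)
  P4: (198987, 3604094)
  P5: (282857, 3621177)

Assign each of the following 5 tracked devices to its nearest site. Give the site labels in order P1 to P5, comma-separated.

Basin, Basin, Terrace, Cove, Hollow

P1 → Basin (d²=303443621.00)
P2 → Basin (d²=661027450.00)
P3 → Terrace (d²=45106561.00)
P4 → Cove (d²=768794512.00)
P5 → Hollow (d²=1199602234.00)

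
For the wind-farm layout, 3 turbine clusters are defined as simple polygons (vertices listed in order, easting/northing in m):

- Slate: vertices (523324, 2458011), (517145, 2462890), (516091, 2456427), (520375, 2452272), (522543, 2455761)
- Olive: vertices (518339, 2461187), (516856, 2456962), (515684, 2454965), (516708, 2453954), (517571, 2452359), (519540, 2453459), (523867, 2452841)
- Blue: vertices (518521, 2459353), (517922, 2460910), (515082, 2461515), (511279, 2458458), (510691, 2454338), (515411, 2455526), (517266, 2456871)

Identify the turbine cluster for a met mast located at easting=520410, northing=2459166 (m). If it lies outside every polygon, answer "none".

Cast a ray rightward from (520410, 2459166). For each polygon, the edges (by vertex number in listed order) whose endpoints lie on opposite sides of northing = 2459166, where each meets that height, and whether that is right or left of the point:
Slate: 1–2 at easting≈521861.3 (right), 2–3 at easting≈516537.7 (left) → 1 crossing.
Olive: 1–2 at easting≈517629.6 (left), 7–1 at easting≈519677.6 (left) → 0 crossings.
Blue: 3–4 at easting≈512159.8 (left), 7–1 at easting≈518426.4 (left) → 0 crossings.
Only Slate has an odd count, so the point is inside Slate.

Slate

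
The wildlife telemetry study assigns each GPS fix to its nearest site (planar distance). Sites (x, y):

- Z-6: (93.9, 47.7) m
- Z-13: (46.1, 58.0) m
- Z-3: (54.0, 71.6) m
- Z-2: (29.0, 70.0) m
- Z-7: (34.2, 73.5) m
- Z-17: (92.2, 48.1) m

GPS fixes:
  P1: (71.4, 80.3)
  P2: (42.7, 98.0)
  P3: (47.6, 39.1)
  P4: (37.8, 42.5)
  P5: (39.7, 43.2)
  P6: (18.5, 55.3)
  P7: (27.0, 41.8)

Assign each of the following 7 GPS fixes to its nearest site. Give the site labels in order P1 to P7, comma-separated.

Z-3, Z-7, Z-13, Z-13, Z-13, Z-2, Z-13

P1 → Z-3 (d²=378.45)
P2 → Z-7 (d²=672.50)
P3 → Z-13 (d²=359.46)
P4 → Z-13 (d²=309.14)
P5 → Z-13 (d²=260.00)
P6 → Z-2 (d²=326.34)
P7 → Z-13 (d²=627.25)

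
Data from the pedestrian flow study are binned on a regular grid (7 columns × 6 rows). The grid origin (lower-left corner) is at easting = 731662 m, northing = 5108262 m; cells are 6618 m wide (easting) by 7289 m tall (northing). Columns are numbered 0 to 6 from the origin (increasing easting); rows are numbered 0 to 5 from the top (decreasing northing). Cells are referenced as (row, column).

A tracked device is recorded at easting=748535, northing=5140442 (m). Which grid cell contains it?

Column index: ⌊(748535 − 731662) / 6618⌋ = ⌊2.550⌋ = 2
Row offset from origin: ⌊(5140442 − 5108262) / 7289⌋ = ⌊4.415⌋ = 4 → row 1 (counted from top)

(1, 2)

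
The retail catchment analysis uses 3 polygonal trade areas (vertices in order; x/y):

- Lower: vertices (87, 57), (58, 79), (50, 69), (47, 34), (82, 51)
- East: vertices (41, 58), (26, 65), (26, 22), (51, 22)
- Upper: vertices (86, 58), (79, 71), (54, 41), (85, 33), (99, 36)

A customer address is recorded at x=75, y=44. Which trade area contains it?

Cast a ray rightward from (75, 44). For each polygon, the edges (by vertex number in listed order) whose endpoints lie on opposite sides of y = 44, where each meets that height, and whether that is right or left of the point:
Lower: 3–4 at x≈47.9 (left), 4–5 at x≈67.6 (left) → 0 crossings.
East: 2–3 at x≈26.0 (left), 4–1 at x≈44.9 (left) → 0 crossings.
Upper: 2–3 at x≈56.5 (left), 5–1 at x≈94.3 (right) → 1 crossing.
Only Upper has an odd count, so the point is inside Upper.

Upper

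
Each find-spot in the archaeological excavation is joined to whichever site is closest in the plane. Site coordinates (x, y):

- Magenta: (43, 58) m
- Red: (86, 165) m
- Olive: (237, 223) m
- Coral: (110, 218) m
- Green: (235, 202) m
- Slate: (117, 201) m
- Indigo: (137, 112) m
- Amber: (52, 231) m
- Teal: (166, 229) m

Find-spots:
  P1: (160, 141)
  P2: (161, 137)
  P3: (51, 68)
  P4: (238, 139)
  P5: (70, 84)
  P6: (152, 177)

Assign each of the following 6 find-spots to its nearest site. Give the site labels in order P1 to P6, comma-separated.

P1 → Indigo (d²=1370.00)
P2 → Indigo (d²=1201.00)
P3 → Magenta (d²=164.00)
P4 → Green (d²=3978.00)
P5 → Magenta (d²=1405.00)
P6 → Slate (d²=1801.00)

Indigo, Indigo, Magenta, Green, Magenta, Slate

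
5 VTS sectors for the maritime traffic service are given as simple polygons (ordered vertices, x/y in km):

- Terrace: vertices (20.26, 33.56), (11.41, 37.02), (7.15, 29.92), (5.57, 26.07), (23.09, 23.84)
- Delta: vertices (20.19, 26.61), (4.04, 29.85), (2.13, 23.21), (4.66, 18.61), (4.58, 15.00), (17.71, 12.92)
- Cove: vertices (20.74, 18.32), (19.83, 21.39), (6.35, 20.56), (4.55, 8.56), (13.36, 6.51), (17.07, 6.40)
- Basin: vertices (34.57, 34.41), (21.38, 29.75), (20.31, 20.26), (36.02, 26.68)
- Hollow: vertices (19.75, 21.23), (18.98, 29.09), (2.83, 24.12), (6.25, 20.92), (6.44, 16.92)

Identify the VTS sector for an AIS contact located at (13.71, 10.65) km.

Cast a ray rightward from (13.71, 10.65). For each polygon, the edges (by vertex number in listed order) whose endpoints lie on opposite sides of y = 10.65, where each meets that height, and whether that is right or left of the point:
Terrace: no edge straddles that height → 0 crossings.
Delta: no edge straddles that height → 0 crossings.
Cove: 3–4 at x≈4.864 (left), 6–1 at x≈18.379 (right) → 1 crossing.
Basin: no edge straddles that height → 0 crossings.
Hollow: no edge straddles that height → 0 crossings.
Only Cove has an odd count, so the point is inside Cove.

Cove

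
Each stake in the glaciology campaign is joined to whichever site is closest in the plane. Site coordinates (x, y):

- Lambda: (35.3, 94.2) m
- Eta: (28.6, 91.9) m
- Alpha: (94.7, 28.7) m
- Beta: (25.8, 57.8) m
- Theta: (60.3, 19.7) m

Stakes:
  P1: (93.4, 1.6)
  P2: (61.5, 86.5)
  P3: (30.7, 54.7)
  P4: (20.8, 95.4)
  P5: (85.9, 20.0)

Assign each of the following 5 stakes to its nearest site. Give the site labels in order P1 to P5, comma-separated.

Alpha, Lambda, Beta, Eta, Alpha

P1 → Alpha (d²=736.10)
P2 → Lambda (d²=745.73)
P3 → Beta (d²=33.62)
P4 → Eta (d²=73.09)
P5 → Alpha (d²=153.13)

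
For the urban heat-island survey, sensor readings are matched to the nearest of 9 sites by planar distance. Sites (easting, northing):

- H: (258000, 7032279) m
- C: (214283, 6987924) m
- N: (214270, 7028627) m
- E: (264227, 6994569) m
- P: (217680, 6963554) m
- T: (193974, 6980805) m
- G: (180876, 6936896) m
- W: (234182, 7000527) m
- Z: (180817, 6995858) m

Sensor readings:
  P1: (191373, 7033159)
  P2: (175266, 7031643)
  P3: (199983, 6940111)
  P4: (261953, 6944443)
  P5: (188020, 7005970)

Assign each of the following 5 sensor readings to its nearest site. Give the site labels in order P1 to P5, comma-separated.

P1 → N (d²=544811633.00)
P2 → Z (d²=1311379826.00)
P3 → G (d²=375413674.00)
P4 → P (d²=2325328850.00)
P5 → Z (d²=154135753.00)

N, Z, G, P, Z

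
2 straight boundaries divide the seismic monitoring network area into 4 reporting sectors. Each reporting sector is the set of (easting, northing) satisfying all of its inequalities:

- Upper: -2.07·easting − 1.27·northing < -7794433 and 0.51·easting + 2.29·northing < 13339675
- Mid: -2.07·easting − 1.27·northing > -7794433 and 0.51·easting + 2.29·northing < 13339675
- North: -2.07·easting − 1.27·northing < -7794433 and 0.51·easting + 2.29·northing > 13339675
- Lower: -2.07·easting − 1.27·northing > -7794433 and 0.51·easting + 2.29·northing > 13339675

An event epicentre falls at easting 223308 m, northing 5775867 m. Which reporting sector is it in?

-2.07·223308 − 1.27·5775867 = -7797598.650, which is < -7794433
0.51·223308 + 2.29·5775867 = 13340622.510, which is > 13339675
This sign pattern matches North.

North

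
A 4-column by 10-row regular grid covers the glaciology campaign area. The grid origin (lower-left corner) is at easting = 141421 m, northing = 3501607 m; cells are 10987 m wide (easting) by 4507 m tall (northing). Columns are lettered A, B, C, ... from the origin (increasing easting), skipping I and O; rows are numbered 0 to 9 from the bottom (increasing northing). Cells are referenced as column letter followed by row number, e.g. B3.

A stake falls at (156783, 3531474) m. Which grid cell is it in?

Column index: ⌊(156783 − 141421) / 10987⌋ = ⌊1.398⌋ = 1 → column B
Row offset from origin: ⌊(3531474 − 3501607) / 4507⌋ = ⌊6.627⌋ = 6 → row 6

B6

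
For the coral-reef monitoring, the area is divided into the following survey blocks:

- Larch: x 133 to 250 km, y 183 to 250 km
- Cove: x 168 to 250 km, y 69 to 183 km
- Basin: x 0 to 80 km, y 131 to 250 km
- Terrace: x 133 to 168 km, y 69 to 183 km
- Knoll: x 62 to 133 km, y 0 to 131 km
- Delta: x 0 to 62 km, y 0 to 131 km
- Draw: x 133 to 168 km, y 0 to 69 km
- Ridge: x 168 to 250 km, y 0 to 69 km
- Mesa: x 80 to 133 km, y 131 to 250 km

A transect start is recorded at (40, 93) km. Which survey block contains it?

The point has x = 40 and y = 93.
Only Delta satisfies 0 ≤ x ≤ 62 and 0 ≤ y ≤ 131.

Delta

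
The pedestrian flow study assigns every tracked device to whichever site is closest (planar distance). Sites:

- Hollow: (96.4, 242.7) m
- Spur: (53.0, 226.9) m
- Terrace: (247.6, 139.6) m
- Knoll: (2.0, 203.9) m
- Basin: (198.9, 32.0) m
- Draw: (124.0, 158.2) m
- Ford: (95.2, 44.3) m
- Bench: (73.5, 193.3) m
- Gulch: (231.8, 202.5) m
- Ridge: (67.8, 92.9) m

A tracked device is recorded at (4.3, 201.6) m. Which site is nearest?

Knoll

Squared distances to each site:
Hollow: 10171.620; Spur: 3011.780; Terrace: 63038.890; Knoll: 10.580; Basin: 66633.320; Draw: 16211.650; Ford: 33006.100; Bench: 4857.530; Gulch: 51757.060; Ridge: 15847.940.
Minimum at Knoll.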